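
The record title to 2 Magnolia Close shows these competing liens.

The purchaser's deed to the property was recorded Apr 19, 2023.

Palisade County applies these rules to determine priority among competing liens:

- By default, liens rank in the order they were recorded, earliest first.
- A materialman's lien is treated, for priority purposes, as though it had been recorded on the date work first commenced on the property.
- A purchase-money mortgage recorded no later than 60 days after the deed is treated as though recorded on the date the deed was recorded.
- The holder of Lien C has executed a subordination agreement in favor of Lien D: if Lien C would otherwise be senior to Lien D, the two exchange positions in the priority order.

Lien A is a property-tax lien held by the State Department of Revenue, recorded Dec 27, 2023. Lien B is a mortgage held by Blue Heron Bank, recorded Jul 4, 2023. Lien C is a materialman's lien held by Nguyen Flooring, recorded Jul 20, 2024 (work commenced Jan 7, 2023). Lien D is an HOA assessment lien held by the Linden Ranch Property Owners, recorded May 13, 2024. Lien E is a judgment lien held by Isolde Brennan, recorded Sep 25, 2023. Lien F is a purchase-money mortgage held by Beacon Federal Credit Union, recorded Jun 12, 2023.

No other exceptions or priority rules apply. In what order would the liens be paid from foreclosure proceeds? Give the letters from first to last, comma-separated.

D, F, B, E, A, C

Effective dates after the stated exceptions: C relates back to Jan 7, 2023 (work commenced); F's effective date is the deed date, Apr 19, 2023.
By effective date: C (Jan 7, 2023), F (Apr 19, 2023), B (Jul 4, 2023), E (Sep 25, 2023), A (Dec 27, 2023), D (May 13, 2024).
C is senior to D before the subordination, so the two trade places.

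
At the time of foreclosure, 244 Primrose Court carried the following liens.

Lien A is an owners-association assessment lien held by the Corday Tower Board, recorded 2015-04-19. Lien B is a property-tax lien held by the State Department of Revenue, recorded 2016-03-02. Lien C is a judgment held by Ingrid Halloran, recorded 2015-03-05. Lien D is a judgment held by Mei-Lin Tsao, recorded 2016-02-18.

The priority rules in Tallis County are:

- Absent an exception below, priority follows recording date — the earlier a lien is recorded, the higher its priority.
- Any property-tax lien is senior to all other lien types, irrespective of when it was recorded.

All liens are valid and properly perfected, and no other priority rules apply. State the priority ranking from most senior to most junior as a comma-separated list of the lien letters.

As a property-tax lien, B is senior to every other lien.
Among the remaining liens, by effective date: C (2015-03-05), A (2015-04-19), D (2016-02-18).

B, C, A, D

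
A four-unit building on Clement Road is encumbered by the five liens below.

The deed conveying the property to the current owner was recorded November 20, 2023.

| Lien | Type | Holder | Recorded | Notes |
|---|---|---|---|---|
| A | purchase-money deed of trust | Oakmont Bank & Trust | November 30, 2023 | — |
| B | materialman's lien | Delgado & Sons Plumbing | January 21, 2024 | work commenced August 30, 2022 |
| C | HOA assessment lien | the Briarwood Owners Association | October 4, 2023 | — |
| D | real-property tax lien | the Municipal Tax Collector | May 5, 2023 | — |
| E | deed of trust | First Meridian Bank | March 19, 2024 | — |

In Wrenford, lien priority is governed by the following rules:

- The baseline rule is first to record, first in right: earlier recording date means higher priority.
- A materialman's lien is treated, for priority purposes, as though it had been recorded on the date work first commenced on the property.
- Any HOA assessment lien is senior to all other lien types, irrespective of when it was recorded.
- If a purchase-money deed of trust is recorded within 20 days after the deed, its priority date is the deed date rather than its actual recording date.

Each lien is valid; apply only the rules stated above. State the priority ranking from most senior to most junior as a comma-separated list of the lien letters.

C, B, D, A, E

Adjusting effective dates: A was recorded within the 20-day window, so its effective date is the deed date November 20, 2023; B relates back to August 30, 2022 (work commenced).
C, as an HOA assessment lien, has superpriority and ranks first.
The other liens, earliest effective date first: B (August 30, 2022), D (May 5, 2023), A (November 20, 2023), E (March 19, 2024).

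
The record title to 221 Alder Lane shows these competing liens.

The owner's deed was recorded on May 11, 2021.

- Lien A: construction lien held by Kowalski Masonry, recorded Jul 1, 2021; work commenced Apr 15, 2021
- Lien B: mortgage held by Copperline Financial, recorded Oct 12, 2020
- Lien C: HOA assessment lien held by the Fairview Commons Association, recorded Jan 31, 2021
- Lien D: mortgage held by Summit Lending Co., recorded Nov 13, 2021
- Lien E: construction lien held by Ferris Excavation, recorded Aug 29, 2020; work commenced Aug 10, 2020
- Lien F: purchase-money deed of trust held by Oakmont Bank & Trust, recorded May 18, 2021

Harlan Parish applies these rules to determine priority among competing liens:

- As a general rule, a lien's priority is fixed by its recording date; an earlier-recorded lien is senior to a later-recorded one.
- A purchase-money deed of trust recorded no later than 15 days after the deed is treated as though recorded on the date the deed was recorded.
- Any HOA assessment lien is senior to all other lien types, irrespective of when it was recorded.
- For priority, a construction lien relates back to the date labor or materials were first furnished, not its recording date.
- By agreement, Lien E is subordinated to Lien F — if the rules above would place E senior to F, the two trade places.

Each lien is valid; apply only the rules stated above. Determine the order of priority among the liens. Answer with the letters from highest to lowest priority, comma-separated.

Adjusting effective dates: A relates back to Apr 15, 2021 (work commenced); E relates back to Aug 10, 2020 (work commenced); F was recorded within the 15-day window, so its effective date is the deed date May 11, 2021.
C is an HOA assessment lien and takes priority over every other lien.
Remaining liens by effective date: E (Aug 10, 2020), B (Oct 12, 2020), A (Apr 15, 2021), F (May 11, 2021), D (Nov 13, 2021).
E would otherwise be senior to F, so under the subordination agreement E and F exchange positions.

C, F, B, A, E, D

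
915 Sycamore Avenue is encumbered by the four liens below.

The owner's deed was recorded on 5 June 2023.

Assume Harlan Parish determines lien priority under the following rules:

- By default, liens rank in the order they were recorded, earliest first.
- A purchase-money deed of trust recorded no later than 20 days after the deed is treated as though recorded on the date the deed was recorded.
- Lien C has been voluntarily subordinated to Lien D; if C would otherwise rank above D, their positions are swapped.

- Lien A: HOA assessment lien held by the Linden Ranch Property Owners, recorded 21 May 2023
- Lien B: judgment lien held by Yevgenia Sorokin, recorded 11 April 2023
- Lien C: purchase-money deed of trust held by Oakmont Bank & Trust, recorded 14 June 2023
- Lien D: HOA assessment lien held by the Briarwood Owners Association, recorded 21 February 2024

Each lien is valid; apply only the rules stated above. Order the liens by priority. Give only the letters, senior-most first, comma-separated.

Effective dates after the stated exceptions: C relates back to the deed date 5 June 2023.
Ordering by effective date: B (11 April 2023), A (21 May 2023), C (5 June 2023), D (21 February 2024).
Because C would otherwise rank above D, the subordination swaps them.

B, A, D, C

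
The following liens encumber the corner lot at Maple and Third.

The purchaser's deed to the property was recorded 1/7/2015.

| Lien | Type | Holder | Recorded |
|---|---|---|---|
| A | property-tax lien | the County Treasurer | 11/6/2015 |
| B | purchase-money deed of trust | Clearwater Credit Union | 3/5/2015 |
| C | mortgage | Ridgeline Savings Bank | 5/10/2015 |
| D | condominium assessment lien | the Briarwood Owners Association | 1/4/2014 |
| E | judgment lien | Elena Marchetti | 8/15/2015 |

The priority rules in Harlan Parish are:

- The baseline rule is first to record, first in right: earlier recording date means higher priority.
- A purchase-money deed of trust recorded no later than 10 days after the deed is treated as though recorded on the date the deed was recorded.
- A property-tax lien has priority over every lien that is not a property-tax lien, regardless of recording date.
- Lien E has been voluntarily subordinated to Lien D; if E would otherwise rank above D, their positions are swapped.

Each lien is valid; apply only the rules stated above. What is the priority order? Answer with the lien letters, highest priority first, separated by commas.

First, effective dates: B was recorded 57 days after the deed, outside the 10-day window, so it keeps its recording date.
A is a property-tax lien and takes priority over every other lien.
Among the remaining liens, by effective date: D (1/4/2014), B (3/5/2015), C (5/10/2015), E (8/15/2015).
E already ranks below D; the subordination has no effect.

A, D, B, C, E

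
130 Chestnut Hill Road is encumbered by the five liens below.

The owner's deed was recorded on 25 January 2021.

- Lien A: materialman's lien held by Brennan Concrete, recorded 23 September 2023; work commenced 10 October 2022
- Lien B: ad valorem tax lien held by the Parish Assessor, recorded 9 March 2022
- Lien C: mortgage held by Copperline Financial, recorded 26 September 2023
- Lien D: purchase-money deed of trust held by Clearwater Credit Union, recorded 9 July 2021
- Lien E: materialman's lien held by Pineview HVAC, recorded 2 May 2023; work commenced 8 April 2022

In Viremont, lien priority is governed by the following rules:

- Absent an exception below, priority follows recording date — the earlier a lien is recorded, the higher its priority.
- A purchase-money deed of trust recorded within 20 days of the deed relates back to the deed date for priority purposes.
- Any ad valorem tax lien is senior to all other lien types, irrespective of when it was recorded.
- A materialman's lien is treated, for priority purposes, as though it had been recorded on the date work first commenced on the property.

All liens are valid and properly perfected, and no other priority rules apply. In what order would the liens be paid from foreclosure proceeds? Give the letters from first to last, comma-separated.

Effective dates after the stated exceptions: A's effective date is 10 October 2022, when work began; D was recorded 165 days after the deed, outside the 20-day window, so it keeps its recording date; E relates back to 8 April 2022 (work commenced).
B is an ad valorem tax lien, so it outranks all other liens regardless of date.
Remaining liens by effective date: D (9 July 2021), E (8 April 2022), A (10 October 2022), C (26 September 2023).

B, D, E, A, C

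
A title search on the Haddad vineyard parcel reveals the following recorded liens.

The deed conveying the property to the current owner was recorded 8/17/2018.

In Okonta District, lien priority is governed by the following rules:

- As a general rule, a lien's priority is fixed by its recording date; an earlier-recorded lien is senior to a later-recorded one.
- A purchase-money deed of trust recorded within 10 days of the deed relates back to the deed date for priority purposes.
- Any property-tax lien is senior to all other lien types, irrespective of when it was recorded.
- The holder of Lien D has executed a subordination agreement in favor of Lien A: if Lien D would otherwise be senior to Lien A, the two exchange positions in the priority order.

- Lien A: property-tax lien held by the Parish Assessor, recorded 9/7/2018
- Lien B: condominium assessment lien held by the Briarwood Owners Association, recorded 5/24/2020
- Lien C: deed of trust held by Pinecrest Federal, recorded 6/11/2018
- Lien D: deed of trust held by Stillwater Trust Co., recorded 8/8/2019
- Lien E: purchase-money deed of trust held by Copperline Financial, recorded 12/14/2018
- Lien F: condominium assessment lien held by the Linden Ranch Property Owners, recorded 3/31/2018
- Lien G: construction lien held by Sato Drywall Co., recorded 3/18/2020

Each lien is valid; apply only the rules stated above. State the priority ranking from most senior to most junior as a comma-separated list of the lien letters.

A, F, C, E, D, G, B

Adjusting effective dates: E was recorded 119 days after the deed, outside the 10-day window, so it keeps its recording date.
A is a property-tax lien and takes priority over every other lien.
Ordering the rest by effective date: F (3/31/2018), C (6/11/2018), E (12/14/2018), D (8/8/2019), G (3/18/2020), B (5/24/2020).
Since D is not senior to A, the subordination leaves the order unchanged.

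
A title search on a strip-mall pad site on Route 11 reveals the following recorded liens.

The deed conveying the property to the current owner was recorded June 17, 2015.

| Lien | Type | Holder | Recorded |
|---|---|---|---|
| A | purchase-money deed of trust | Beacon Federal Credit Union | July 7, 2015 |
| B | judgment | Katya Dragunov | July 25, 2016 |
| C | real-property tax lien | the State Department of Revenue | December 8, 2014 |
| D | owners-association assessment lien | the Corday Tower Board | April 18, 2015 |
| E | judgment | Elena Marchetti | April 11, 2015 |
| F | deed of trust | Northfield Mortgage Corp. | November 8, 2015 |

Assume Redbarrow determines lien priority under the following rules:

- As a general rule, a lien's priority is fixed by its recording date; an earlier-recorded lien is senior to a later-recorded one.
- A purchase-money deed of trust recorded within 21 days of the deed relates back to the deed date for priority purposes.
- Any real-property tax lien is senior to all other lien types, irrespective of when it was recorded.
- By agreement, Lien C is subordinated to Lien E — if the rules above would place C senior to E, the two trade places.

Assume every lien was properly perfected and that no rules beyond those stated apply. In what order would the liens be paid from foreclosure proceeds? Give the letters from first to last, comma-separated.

E, C, D, A, F, B

Adjusting effective dates: A was recorded within the 21-day window, so its effective date is the deed date June 17, 2015.
As a real-property tax lien, C is senior to every other lien.
Remaining liens by effective date: E (April 11, 2015), D (April 18, 2015), A (June 17, 2015), F (November 8, 2015), B (July 25, 2016).
Because C would otherwise rank above E, the subordination swaps them.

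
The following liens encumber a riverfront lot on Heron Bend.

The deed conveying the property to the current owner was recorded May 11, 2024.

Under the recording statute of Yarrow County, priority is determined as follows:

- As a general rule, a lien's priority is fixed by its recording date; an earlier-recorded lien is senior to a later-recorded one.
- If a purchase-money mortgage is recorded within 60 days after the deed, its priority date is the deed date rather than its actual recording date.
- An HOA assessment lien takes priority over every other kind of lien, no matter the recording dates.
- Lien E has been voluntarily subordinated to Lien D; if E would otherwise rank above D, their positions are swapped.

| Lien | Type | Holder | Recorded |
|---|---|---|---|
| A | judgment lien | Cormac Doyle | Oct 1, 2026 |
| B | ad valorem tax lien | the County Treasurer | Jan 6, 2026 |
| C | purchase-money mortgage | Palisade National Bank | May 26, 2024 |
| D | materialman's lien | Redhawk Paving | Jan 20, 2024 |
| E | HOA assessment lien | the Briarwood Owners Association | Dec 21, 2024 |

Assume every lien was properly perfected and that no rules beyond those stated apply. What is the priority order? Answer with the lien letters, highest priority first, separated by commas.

Effective dates: C's effective date is the deed date, May 11, 2024.
As an HOA assessment lien, E is senior to every other lien.
The other liens, earliest effective date first: D (Jan 20, 2024), C (May 11, 2024), B (Jan 6, 2026), A (Oct 1, 2026).
Because E would otherwise rank above D, the subordination swaps them.

D, E, C, B, A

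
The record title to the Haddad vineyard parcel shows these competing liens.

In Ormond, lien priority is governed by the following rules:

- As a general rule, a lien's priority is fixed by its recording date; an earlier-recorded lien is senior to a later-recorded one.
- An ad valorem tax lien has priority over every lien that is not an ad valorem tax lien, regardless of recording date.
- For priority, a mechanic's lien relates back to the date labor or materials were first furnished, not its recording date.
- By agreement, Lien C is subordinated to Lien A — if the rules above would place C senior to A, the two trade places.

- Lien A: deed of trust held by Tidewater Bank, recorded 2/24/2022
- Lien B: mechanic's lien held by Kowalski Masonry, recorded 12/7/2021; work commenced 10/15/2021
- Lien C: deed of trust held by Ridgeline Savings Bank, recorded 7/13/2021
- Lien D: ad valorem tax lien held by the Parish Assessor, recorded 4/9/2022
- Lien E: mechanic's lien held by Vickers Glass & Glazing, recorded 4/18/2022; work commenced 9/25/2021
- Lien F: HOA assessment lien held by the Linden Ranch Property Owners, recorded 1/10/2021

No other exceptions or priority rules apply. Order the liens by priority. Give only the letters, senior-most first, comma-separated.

D, F, A, E, B, C

Effective dates after the stated exceptions: B relates back to 10/15/2021 (work commenced); E relates back to 9/25/2021 (work commenced).
D is an ad valorem tax lien and takes priority over every other lien.
Among the remaining liens, by effective date: F (1/10/2021), C (7/13/2021), E (9/25/2021), B (10/15/2021), A (2/24/2022).
C would otherwise be senior to A, so under the subordination agreement C and A exchange positions.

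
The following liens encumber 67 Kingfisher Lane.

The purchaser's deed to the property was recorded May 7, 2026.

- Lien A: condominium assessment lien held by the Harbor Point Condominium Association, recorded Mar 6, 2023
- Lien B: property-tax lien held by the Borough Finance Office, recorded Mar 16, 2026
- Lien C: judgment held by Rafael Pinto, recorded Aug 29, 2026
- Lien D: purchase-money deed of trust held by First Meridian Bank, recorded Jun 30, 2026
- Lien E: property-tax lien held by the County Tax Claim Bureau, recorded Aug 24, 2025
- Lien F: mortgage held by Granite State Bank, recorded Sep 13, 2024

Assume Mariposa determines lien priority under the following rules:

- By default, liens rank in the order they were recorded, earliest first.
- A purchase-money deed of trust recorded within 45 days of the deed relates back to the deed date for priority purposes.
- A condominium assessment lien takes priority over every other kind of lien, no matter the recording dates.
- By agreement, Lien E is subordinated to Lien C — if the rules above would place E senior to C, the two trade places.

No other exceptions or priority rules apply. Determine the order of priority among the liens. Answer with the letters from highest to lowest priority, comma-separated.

A, F, C, B, D, E

Effective dates: D was recorded 54 days after the deed — beyond 45 days — so no relation-back applies.
A is a condominium assessment lien, so it outranks all other liens regardless of date.
The other liens, earliest effective date first: F (Sep 13, 2024), E (Aug 24, 2025), B (Mar 16, 2026), D (Jun 30, 2026), C (Aug 29, 2026).
E would otherwise be senior to C, so under the subordination agreement E and C exchange positions.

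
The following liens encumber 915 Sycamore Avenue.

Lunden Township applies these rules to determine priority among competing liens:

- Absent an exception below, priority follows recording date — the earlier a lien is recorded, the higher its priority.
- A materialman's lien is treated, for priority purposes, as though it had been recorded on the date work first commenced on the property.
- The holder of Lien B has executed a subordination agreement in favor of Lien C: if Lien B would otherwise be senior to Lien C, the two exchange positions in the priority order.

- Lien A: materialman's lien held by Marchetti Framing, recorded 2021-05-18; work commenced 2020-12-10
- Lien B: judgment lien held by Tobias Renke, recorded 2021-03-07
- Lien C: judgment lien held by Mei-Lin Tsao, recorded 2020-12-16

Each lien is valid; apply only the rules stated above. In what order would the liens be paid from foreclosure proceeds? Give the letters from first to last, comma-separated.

First, effective dates: A relates back to 2020-12-10 (work commenced).
By effective date, earliest first: A (2020-12-10), C (2020-12-16), B (2021-03-07).
B is already junior to C, so the subordination agreement changes nothing.

A, C, B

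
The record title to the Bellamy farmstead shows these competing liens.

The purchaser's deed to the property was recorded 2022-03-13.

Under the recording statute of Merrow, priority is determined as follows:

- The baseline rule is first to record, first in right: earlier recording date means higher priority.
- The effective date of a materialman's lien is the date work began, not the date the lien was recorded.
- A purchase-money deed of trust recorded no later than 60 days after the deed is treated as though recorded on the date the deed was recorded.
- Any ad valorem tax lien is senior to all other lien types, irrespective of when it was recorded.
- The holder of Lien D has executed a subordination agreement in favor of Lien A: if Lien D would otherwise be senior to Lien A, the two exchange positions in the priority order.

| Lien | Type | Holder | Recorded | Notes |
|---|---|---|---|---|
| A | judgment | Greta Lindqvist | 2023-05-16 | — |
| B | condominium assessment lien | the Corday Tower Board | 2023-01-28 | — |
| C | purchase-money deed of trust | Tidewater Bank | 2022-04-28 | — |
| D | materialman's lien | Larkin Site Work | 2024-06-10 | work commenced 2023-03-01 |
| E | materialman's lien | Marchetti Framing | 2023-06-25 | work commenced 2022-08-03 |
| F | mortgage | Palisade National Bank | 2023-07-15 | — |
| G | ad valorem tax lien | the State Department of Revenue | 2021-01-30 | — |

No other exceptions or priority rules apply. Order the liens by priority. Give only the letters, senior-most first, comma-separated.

Adjusting effective dates: C relates back to the deed date 2022-03-13; D relates back to 2023-03-01 (work commenced); E is treated as recorded 2022-08-03, the work-commencement date.
G, as an ad valorem tax lien, has superpriority and ranks first.
Remaining liens by effective date: C (2022-03-13), E (2022-08-03), B (2023-01-28), D (2023-03-01), A (2023-05-16), F (2023-07-15).
D is senior to A before the subordination, so the two trade places.

G, C, E, B, A, D, F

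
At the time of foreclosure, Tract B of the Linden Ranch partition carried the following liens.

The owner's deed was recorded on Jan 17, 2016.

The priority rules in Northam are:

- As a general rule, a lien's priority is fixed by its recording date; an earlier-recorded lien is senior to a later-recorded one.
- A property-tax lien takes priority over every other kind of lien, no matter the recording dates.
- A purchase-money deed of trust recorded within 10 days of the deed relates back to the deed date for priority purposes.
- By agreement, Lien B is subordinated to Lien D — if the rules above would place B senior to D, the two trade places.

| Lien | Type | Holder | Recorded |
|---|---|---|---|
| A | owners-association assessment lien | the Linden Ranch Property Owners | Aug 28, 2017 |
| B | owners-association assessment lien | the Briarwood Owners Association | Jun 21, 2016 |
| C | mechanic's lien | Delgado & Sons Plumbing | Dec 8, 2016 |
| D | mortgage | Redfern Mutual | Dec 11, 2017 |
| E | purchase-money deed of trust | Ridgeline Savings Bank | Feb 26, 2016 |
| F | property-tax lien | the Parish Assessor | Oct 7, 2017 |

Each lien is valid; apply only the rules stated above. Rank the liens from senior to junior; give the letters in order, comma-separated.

F, E, D, C, A, B

Effective dates: E was recorded 40 days after the deed, outside the 10-day window, so it keeps its recording date.
As a property-tax lien, F is senior to every other lien.
The other liens, earliest effective date first: E (Feb 26, 2016), B (Jun 21, 2016), C (Dec 8, 2016), A (Aug 28, 2017), D (Dec 11, 2017).
B is senior to D before the subordination, so the two trade places.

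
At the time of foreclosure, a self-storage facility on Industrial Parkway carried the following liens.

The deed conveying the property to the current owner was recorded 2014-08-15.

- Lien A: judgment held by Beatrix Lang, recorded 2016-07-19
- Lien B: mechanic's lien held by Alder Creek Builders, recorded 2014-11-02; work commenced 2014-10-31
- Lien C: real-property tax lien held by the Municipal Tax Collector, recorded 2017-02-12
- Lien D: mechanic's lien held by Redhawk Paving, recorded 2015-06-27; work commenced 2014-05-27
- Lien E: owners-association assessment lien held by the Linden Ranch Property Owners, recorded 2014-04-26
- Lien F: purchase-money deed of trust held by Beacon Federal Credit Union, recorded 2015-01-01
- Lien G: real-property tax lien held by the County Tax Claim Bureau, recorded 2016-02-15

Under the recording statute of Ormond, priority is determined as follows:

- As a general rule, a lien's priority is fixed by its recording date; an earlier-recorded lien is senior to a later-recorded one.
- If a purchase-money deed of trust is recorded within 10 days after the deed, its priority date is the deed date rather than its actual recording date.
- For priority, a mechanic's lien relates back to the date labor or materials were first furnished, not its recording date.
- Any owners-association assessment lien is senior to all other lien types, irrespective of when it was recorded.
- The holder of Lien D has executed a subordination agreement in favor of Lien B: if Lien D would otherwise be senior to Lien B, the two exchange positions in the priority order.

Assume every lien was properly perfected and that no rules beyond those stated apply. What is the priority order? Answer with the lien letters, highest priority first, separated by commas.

E, B, D, F, G, A, C

First, effective dates: B's effective date is 2014-10-31, when work began; D relates back to 2014-05-27 (work commenced); F was recorded 139 days after the deed, outside the 10-day window, so it keeps its recording date.
E is an owners-association assessment lien, so it outranks all other liens regardless of date.
Among the remaining liens, by effective date: D (2014-05-27), B (2014-10-31), F (2015-01-01), G (2016-02-15), A (2016-07-19), C (2017-02-12).
D is senior to B before the subordination, so the two trade places.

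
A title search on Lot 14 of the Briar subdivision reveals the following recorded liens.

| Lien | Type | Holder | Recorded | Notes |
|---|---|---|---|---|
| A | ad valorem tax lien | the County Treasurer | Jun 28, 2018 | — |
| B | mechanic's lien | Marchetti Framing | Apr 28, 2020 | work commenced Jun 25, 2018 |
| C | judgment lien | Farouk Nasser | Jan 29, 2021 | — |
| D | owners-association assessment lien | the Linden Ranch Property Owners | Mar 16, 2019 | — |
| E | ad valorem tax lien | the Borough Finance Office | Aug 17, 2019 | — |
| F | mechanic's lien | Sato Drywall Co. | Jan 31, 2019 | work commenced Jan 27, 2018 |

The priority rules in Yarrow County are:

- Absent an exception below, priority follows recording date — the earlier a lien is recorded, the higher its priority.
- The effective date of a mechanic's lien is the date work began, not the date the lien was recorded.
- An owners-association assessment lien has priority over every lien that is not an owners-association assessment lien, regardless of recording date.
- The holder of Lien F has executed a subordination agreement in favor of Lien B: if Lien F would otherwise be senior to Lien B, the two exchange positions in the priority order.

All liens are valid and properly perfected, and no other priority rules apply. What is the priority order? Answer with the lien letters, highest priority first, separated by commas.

D, B, F, A, E, C

First, effective dates: B relates back to Jun 25, 2018 (work commenced); F is treated as recorded Jan 27, 2018, the work-commencement date.
D, as an owners-association assessment lien, has superpriority and ranks first.
The other liens, earliest effective date first: F (Jan 27, 2018), B (Jun 25, 2018), A (Jun 28, 2018), E (Aug 17, 2019), C (Jan 29, 2021).
Because F would otherwise rank above B, the subordination swaps them.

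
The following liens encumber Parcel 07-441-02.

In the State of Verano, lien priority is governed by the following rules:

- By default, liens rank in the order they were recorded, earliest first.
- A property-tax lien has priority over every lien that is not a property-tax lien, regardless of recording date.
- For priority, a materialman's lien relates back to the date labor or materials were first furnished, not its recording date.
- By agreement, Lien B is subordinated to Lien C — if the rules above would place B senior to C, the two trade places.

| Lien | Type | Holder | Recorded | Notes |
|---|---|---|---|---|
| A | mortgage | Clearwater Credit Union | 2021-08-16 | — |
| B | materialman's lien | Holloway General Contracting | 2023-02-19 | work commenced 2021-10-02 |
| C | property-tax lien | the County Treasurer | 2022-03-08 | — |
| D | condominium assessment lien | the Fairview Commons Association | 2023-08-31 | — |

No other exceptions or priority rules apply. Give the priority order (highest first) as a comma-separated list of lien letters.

Effective dates: B's effective date is 2021-10-02, when work began.
C, as a property-tax lien, has superpriority and ranks first.
Among the remaining liens, by effective date: A (2021-08-16), B (2021-10-02), D (2023-08-31).
B is already junior to C, so the subordination agreement changes nothing.

C, A, B, D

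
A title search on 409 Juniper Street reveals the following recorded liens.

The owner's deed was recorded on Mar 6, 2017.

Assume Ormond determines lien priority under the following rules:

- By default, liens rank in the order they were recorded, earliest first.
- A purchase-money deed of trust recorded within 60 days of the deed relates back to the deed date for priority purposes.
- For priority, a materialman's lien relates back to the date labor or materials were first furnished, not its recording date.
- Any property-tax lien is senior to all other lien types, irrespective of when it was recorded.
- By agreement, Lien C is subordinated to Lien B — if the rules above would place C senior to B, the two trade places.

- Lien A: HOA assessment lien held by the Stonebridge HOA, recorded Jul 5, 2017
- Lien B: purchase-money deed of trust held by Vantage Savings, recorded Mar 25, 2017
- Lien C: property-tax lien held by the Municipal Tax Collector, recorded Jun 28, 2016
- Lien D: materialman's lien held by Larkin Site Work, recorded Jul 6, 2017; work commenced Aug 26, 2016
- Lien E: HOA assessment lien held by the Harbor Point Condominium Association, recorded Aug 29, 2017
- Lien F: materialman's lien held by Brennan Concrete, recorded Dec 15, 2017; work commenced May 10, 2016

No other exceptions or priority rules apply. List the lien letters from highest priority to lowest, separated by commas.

Effective dates: B's effective date is the deed date, Mar 6, 2017; D relates back to Aug 26, 2016 (work commenced); F is treated as recorded May 10, 2016, the work-commencement date.
C is a property-tax lien and takes priority over every other lien.
The other liens, earliest effective date first: F (May 10, 2016), D (Aug 26, 2016), B (Mar 6, 2017), A (Jul 5, 2017), E (Aug 29, 2017).
C is senior to B before the subordination, so the two trade places.

B, F, D, C, A, E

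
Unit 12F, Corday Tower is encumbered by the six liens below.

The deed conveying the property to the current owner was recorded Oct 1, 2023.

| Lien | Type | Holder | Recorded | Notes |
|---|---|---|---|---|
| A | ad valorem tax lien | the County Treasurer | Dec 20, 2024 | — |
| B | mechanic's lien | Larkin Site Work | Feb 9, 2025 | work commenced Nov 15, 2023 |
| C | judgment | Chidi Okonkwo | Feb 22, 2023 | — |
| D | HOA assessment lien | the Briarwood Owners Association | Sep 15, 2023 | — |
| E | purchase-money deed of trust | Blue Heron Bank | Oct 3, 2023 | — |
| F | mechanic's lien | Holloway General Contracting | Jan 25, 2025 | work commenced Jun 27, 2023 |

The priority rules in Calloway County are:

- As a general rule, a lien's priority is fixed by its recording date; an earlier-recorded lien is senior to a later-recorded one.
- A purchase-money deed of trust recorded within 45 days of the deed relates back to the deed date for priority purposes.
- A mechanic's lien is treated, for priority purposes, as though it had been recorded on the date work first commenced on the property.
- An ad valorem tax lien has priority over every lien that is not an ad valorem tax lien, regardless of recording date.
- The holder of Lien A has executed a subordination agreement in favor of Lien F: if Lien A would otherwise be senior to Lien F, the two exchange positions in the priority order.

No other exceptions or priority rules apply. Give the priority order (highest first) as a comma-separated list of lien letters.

F, C, A, D, E, B

Adjusting effective dates: B's effective date is Nov 15, 2023, when work began; E's effective date is the deed date, Oct 1, 2023; F's effective date is Jun 27, 2023, when work began.
As an ad valorem tax lien, A is senior to every other lien.
Ordering the rest by effective date: C (Feb 22, 2023), F (Jun 27, 2023), D (Sep 15, 2023), E (Oct 1, 2023), B (Nov 15, 2023).
A would otherwise be senior to F, so under the subordination agreement A and F exchange positions.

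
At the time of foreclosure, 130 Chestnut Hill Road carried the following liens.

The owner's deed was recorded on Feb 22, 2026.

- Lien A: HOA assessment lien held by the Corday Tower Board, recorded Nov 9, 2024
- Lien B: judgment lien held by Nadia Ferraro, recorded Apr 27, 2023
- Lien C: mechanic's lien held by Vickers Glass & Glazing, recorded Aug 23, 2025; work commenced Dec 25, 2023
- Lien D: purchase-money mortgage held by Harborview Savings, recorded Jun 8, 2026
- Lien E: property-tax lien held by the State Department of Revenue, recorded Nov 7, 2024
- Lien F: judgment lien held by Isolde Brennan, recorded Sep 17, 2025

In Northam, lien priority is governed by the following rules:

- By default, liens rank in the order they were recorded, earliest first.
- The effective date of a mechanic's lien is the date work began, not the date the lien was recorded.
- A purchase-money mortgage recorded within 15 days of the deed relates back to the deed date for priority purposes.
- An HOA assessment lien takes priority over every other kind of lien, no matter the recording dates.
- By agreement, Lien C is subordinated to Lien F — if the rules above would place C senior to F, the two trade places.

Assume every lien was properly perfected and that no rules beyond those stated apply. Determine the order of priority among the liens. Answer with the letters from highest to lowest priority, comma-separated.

Effective dates: C relates back to Dec 25, 2023 (work commenced); D was recorded 106 days after the deed, outside the 15-day window, so it keeps its recording date.
A is an HOA assessment lien, so it outranks all other liens regardless of date.
Remaining liens by effective date: B (Apr 27, 2023), C (Dec 25, 2023), E (Nov 7, 2024), F (Sep 17, 2025), D (Jun 8, 2026).
The subordination applies — C was senior to F — so C and F swap.

A, B, F, E, C, D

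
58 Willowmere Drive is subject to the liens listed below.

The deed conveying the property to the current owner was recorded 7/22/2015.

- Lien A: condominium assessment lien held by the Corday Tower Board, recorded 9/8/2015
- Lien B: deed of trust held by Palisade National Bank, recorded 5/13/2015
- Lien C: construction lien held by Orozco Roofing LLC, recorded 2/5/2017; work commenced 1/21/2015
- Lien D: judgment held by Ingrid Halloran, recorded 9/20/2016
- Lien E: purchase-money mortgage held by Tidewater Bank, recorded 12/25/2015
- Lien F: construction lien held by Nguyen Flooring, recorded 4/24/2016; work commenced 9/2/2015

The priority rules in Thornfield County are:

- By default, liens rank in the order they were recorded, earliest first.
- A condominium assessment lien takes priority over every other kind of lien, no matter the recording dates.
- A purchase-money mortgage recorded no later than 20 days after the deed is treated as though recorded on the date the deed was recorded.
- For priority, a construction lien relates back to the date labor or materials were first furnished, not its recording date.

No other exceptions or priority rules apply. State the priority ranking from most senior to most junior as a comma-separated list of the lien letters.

Adjusting effective dates: C's effective date is 1/21/2015, when work began; E was recorded 156 days after the deed — beyond 20 days — so no relation-back applies; F is treated as recorded 9/2/2015, the work-commencement date.
As a condominium assessment lien, A is senior to every other lien.
Remaining liens by effective date: C (1/21/2015), B (5/13/2015), F (9/2/2015), E (12/25/2015), D (9/20/2016).

A, C, B, F, E, D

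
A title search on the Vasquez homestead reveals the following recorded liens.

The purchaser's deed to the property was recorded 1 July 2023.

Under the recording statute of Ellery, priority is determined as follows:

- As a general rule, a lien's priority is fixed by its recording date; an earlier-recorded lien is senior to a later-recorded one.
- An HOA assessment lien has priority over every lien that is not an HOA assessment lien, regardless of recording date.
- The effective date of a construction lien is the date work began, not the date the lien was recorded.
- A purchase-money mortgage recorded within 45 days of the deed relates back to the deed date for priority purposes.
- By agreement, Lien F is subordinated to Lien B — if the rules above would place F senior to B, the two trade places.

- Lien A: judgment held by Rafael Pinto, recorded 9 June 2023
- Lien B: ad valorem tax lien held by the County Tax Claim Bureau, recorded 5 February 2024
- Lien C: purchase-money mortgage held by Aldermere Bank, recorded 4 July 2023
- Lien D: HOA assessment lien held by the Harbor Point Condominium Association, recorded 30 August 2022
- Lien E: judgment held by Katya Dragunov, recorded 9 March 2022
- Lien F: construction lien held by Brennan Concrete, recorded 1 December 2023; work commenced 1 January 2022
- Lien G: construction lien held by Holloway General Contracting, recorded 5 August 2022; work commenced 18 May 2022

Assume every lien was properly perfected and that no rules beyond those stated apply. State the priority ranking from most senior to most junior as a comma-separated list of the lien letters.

D, B, E, G, A, C, F

First, effective dates: C was recorded within the 45-day window, so its effective date is the deed date 1 July 2023; F is treated as recorded 1 January 2022, the work-commencement date; G relates back to 18 May 2022 (work commenced).
As an HOA assessment lien, D is senior to every other lien.
Ordering the rest by effective date: F (1 January 2022), E (9 March 2022), G (18 May 2022), A (9 June 2023), C (1 July 2023), B (5 February 2024).
F would otherwise be senior to B, so under the subordination agreement F and B exchange positions.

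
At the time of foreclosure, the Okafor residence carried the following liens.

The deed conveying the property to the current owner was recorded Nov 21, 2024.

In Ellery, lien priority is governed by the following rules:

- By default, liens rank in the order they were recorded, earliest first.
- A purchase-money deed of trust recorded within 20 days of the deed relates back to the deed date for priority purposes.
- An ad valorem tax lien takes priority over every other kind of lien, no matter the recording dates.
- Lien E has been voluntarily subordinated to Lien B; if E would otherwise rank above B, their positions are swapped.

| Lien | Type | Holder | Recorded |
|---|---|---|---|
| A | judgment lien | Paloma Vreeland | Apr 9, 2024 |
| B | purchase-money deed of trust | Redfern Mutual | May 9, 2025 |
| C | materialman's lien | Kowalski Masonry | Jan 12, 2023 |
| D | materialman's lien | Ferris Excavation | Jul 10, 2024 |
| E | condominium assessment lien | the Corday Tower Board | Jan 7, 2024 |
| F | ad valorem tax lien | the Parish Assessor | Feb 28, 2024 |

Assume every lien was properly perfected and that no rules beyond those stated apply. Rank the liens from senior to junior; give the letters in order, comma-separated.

F, C, B, A, D, E

Effective dates after the stated exceptions: B missed the 20-day window (169 days after the deed), so its recording date stands.
As an ad valorem tax lien, F is senior to every other lien.
Ordering the rest by effective date: C (Jan 12, 2023), E (Jan 7, 2024), A (Apr 9, 2024), D (Jul 10, 2024), B (May 9, 2025).
E would otherwise be senior to B, so under the subordination agreement E and B exchange positions.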